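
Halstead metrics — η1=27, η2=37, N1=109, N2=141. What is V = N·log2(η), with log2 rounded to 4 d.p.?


Formula: V = N * log2(η), where N = N1 + N2 and η = η1 + η2
η = 27 + 37 = 64
N = 109 + 141 = 250
log2(64) ≈ 6.0000
V = 250 * 6.0000 = 1500.00

1500.00


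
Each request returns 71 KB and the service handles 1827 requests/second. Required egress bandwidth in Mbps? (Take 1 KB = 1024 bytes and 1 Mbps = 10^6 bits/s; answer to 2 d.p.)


Formula: Mbps = payload_bytes * RPS * 8 / 1e6
Payload per request = 71 KB = 71 * 1024 = 72704 bytes
Total bytes/sec = 72704 * 1827 = 132830208
Total bits/sec = 132830208 * 8 = 1062641664
Mbps = 1062641664 / 1e6 = 1062.64

1062.64 Mbps


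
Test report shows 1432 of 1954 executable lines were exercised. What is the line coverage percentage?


Coverage = covered / total * 100
Coverage = 1432 / 1954 * 100
Coverage = 73.29%

73.29%


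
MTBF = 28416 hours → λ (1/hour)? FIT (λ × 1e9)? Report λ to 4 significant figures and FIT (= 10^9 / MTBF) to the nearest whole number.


Formula: λ = 1 / MTBF; FIT = λ × 1e9 = 1e9 / MTBF
λ = 1 / 28416 ≈ 3.519e-05 failures/hour
FIT = 1e9 / 28416 ≈ 35191 failures per 1e9 hours (nearest whole number)

λ = 3.519e-05 /h, FIT = 35191


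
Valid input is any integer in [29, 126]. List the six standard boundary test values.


Range: [29, 126]
Boundaries: just below min, min, min+1, max-1, max, just above max
Values: [28, 29, 30, 125, 126, 127]

[28, 29, 30, 125, 126, 127]


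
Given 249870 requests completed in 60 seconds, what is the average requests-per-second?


Formula: throughput = requests / seconds
throughput = 249870 / 60
throughput = 4164.5 requests/second

4164.5 requests/second


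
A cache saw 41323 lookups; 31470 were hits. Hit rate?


Formula: hit rate = hits / (hits + misses) * 100
hit rate = 31470 / (31470 + 9853) * 100
hit rate = 31470 / 41323 * 100
hit rate = 76.16%

76.16%


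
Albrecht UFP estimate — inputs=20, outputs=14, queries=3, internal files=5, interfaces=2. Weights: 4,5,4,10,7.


UFP = EI*4 + EO*5 + EQ*4 + ILF*10 + EIF*7
UFP = 20*4 + 14*5 + 3*4 + 5*10 + 2*7
UFP = 80 + 70 + 12 + 50 + 14
UFP = 226

226


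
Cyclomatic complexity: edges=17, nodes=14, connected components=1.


Formula: V(G) = E - N + 2P
V(G) = 17 - 14 + 2*1
V(G) = 3 + 2
V(G) = 5

5


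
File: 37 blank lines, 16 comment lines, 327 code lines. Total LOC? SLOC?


Total LOC = blank + comment + code
Total LOC = 37 + 16 + 327 = 380
SLOC (source only) = code = 327

Total LOC: 380, SLOC: 327


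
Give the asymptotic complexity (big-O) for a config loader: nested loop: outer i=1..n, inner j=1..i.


Reasoning: triangle: n(n+1)/2 ~ n^2/2
Complexity: O(n^2)

O(n^2)


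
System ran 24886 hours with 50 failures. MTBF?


Formula: MTBF = Total operating time / Number of failures
MTBF = 24886 / 50
MTBF = 497.72 hours

497.72 hours


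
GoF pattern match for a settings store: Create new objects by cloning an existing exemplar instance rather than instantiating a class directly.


This matches the Prototype pattern

Prototype


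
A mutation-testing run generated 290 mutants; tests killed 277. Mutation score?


Mutation score = killed / total * 100
Mutation score = 277 / 290 * 100
Mutation score = 95.52%

95.52%


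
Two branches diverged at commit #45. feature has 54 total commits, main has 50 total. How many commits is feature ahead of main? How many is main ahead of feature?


Common ancestor: commit #45
feature commits after divergence: 54 - 45 = 9
main commits after divergence: 50 - 45 = 5
feature is 9 commits ahead of main
main is 5 commits ahead of feature

feature ahead: 9, main ahead: 5


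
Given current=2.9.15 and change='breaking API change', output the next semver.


Current: 2.9.15
Change category: 'breaking API change' → major bump
SemVer rule: major bump → increment MAJOR, reset MINOR and PATCH to 0
New: 3.0.0

3.0.0


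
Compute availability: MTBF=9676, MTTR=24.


Availability = MTBF / (MTBF + MTTR)
Availability = 9676 / (9676 + 24)
Availability = 9676 / 9700
Availability = 99.7526%

99.7526%


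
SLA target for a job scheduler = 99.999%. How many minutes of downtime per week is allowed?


Formula: allowed downtime = period * (100 - SLA) / 100
Period (week) = 10080 minutes
Unavailability fraction = (100 - 99.999) / 100
Allowed downtime = 10080 * (100 - 99.999) / 100
Allowed downtime = 0.1008 minutes

0.1008 minutes


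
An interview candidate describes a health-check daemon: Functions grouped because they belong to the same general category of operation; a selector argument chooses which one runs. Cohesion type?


Reasoning: Grouped by category of activity, not by data or sequence
Type: Logical cohesion

Logical cohesion


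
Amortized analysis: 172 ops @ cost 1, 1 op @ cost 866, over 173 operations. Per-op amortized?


Formula: Amortized cost = Total cost / Operations
Total cost = (172 * 1) + (1 * 866)
Total cost = 172 + 866 = 1038
Amortized = 1038 / 173 = 6.0

6.0


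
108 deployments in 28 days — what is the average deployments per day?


Formula: deployments per day = releases / days
= 108 / 28
= 3.857 deploys/day
(equivalently, 27.0 deploys/week)

3.857 deploys/day


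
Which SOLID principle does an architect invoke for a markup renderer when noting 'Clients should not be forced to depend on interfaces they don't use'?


This describes the Interface Segregation Principle (ISP)

Interface Segregation Principle (ISP)


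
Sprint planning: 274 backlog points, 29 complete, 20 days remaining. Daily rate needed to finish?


Formula: Required rate = Remaining points / Days left
Remaining = 274 - 29 = 245 points
Required rate = 245 / 20 = 12.25 points/day

12.25 points/day


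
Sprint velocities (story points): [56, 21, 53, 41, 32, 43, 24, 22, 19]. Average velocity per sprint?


Formula: Avg velocity = Total points / Number of sprints
Points: [56, 21, 53, 41, 32, 43, 24, 22, 19]
Sum = 56 + 21 + 53 + 41 + 32 + 43 + 24 + 22 + 19 = 311
Avg velocity = 311 / 9 = 34.56 points/sprint

34.56 points/sprint


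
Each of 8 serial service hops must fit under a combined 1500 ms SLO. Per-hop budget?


Formula: per_stage = total_budget / stages
per_stage = 1500 / 8
per_stage = 187.5 ms

187.5 ms


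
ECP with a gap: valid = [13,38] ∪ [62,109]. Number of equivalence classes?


Valid ranges: [13,38] and [62,109]
Class 1: x < 13 — invalid
Class 2: 13 ≤ x ≤ 38 — valid
Class 3: 38 < x < 62 — invalid (gap between ranges)
Class 4: 62 ≤ x ≤ 109 — valid
Class 5: x > 109 — invalid
Total equivalence classes: 5

5 equivalence classes


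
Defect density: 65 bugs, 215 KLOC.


Defect density = defects / KLOC
Defect density = 65 / 215
Defect density = 0.302 defects/KLOC

0.302 defects/KLOC


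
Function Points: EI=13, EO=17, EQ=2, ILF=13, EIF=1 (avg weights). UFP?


UFP = EI*4 + EO*5 + EQ*4 + ILF*10 + EIF*7
UFP = 13*4 + 17*5 + 2*4 + 13*10 + 1*7
UFP = 52 + 85 + 8 + 130 + 7
UFP = 282

282


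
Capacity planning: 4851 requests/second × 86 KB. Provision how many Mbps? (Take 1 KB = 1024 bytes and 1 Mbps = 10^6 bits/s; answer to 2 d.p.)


Formula: Mbps = payload_bytes * RPS * 8 / 1e6
Payload per request = 86 KB = 86 * 1024 = 88064 bytes
Total bytes/sec = 88064 * 4851 = 427198464
Total bits/sec = 427198464 * 8 = 3417587712
Mbps = 3417587712 / 1e6 = 3417.59

3417.59 Mbps


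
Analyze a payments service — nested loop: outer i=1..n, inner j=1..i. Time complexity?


Reasoning: triangle: n(n+1)/2 ~ n^2/2
Complexity: O(n^2)

O(n^2)


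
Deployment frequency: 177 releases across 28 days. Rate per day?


Formula: deployments per day = releases / days
= 177 / 28
= 6.321 deploys/day
(equivalently, 44.25 deploys/week)

6.321 deploys/day


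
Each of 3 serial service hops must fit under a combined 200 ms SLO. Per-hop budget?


Formula: per_stage = total_budget / stages
per_stage = 200 / 3
per_stage = 66.67 ms

66.67 ms


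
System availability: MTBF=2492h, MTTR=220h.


Availability = MTBF / (MTBF + MTTR)
Availability = 2492 / (2492 + 220)
Availability = 2492 / 2712
Availability = 91.8879%

91.8879%


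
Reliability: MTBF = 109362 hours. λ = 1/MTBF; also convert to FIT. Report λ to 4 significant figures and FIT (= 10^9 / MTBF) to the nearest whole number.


Formula: λ = 1 / MTBF; FIT = λ × 1e9 = 1e9 / MTBF
λ = 1 / 109362 ≈ 9.144e-06 failures/hour
FIT = 1e9 / 109362 ≈ 9144 failures per 1e9 hours (nearest whole number)

λ = 9.144e-06 /h, FIT = 9144


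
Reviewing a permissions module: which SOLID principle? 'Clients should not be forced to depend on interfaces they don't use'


This describes the Interface Segregation Principle (ISP)

Interface Segregation Principle (ISP)


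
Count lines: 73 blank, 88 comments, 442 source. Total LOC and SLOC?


Total LOC = blank + comment + code
Total LOC = 73 + 88 + 442 = 603
SLOC (source only) = code = 442

Total LOC: 603, SLOC: 442


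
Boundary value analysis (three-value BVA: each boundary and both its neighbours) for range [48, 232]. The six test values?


Range: [48, 232]
Boundaries: just below min, min, min+1, max-1, max, just above max
Values: [47, 48, 49, 231, 232, 233]

[47, 48, 49, 231, 232, 233]


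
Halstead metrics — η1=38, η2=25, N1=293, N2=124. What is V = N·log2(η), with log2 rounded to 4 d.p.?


Formula: V = N * log2(η), where N = N1 + N2 and η = η1 + η2
η = 38 + 25 = 63
N = 293 + 124 = 417
log2(63) ≈ 5.9773
V = 417 * 5.9773 = 2492.53

2492.53


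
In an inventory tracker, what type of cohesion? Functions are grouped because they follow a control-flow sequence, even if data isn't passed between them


Reasoning: Grouped by order of execution within a routine, not by data flow
Type: Procedural cohesion

Procedural cohesion


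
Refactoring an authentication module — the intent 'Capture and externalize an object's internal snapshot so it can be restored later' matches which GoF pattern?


This matches the Memento pattern

Memento


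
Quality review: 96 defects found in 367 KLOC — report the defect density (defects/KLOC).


Defect density = defects / KLOC
Defect density = 96 / 367
Defect density = 0.262 defects/KLOC

0.262 defects/KLOC


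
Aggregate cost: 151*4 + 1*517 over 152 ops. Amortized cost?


Formula: Amortized cost = Total cost / Operations
Total cost = (151 * 4) + (1 * 517)
Total cost = 604 + 517 = 1121
Amortized = 1121 / 152 = 7.375

7.375


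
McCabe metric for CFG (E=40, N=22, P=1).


Formula: V(G) = E - N + 2P
V(G) = 40 - 22 + 2*1
V(G) = 18 + 2
V(G) = 20

20


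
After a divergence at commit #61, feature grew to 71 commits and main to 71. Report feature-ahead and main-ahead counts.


Common ancestor: commit #61
feature commits after divergence: 71 - 61 = 10
main commits after divergence: 71 - 61 = 10
feature is 10 commits ahead of main
main is 10 commits ahead of feature

feature ahead: 10, main ahead: 10


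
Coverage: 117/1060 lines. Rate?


Coverage = covered / total * 100
Coverage = 117 / 1060 * 100
Coverage = 11.04%

11.04%


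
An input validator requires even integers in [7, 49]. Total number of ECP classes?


Constraint: even integers in [7, 49]
Class 1: x < 7 — out-of-range invalid
Class 2: x in [7,49] but odd — wrong type invalid
Class 3: x in [7,49] and even — valid
Class 4: x > 49 — out-of-range invalid
Total equivalence classes: 4

4 equivalence classes


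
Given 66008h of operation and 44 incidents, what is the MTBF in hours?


Formula: MTBF = Total operating time / Number of failures
MTBF = 66008 / 44
MTBF = 1500.18 hours

1500.18 hours


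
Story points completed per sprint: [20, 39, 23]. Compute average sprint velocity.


Formula: Avg velocity = Total points / Number of sprints
Points: [20, 39, 23]
Sum = 20 + 39 + 23 = 82
Avg velocity = 82 / 3 = 27.33 points/sprint

27.33 points/sprint


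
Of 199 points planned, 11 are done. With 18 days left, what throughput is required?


Formula: Required rate = Remaining points / Days left
Remaining = 199 - 11 = 188 points
Required rate = 188 / 18 = 10.44 points/day

10.44 points/day


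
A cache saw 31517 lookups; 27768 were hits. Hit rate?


Formula: hit rate = hits / (hits + misses) * 100
hit rate = 27768 / (27768 + 3749) * 100
hit rate = 27768 / 31517 * 100
hit rate = 88.1%

88.1%


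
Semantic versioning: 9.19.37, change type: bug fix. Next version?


Current: 9.19.37
Change category: 'bug fix' → patch bump
SemVer rule: patch bump → increment PATCH (MAJOR and MINOR unchanged)
New: 9.19.38

9.19.38


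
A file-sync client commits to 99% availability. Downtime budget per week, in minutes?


Formula: allowed downtime = period * (100 - SLA) / 100
Period (week) = 10080 minutes
Unavailability fraction = (100 - 99.0) / 100
Allowed downtime = 10080 * (100 - 99.0) / 100
Allowed downtime = 100.8 minutes

100.8 minutes


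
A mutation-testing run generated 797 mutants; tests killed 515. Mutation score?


Mutation score = killed / total * 100
Mutation score = 515 / 797 * 100
Mutation score = 64.62%

64.62%


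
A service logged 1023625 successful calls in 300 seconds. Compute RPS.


Formula: throughput = requests / seconds
throughput = 1023625 / 300
throughput = 3412.08 requests/second

3412.08 requests/second


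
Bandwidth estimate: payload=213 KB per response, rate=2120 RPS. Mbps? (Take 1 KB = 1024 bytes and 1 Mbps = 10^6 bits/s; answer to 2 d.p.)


Formula: Mbps = payload_bytes * RPS * 8 / 1e6
Payload per request = 213 KB = 213 * 1024 = 218112 bytes
Total bytes/sec = 218112 * 2120 = 462397440
Total bits/sec = 462397440 * 8 = 3699179520
Mbps = 3699179520 / 1e6 = 3699.18

3699.18 Mbps


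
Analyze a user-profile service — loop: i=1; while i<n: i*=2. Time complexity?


Reasoning: i doubles each step so iterations are log2(n)
Complexity: O(log n)

O(log n)


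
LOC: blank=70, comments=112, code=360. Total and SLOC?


Total LOC = blank + comment + code
Total LOC = 70 + 112 + 360 = 542
SLOC (source only) = code = 360

Total LOC: 542, SLOC: 360


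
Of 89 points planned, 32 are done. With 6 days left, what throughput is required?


Formula: Required rate = Remaining points / Days left
Remaining = 89 - 32 = 57 points
Required rate = 57 / 6 = 9.5 points/day

9.5 points/day


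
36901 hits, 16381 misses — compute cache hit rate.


Formula: hit rate = hits / (hits + misses) * 100
hit rate = 36901 / (36901 + 16381) * 100
hit rate = 36901 / 53282 * 100
hit rate = 69.26%

69.26%


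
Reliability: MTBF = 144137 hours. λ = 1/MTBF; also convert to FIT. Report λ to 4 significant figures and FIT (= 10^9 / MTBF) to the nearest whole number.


Formula: λ = 1 / MTBF; FIT = λ × 1e9 = 1e9 / MTBF
λ = 1 / 144137 ≈ 6.938e-06 failures/hour
FIT = 1e9 / 144137 ≈ 6938 failures per 1e9 hours (nearest whole number)

λ = 6.938e-06 /h, FIT = 6938


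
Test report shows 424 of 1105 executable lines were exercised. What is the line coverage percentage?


Coverage = covered / total * 100
Coverage = 424 / 1105 * 100
Coverage = 38.37%

38.37%


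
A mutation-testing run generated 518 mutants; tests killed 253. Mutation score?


Mutation score = killed / total * 100
Mutation score = 253 / 518 * 100
Mutation score = 48.84%

48.84%


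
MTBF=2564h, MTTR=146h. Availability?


Availability = MTBF / (MTBF + MTTR)
Availability = 2564 / (2564 + 146)
Availability = 2564 / 2710
Availability = 94.6125%

94.6125%


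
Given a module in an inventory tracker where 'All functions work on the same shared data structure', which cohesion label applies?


Reasoning: Functions share data
Type: Communicational cohesion

Communicational cohesion


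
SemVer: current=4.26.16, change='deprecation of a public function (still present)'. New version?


Current: 4.26.16
Change category: 'deprecation of a public function (still present)' → minor bump
SemVer rule: minor bump → increment MINOR, reset PATCH to 0 (MAJOR unchanged)
New: 4.27.0

4.27.0


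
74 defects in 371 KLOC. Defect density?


Defect density = defects / KLOC
Defect density = 74 / 371
Defect density = 0.199 defects/KLOC

0.199 defects/KLOC


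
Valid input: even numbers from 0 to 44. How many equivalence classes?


Constraint: even integers in [0, 44]
Class 1: x < 0 — out-of-range invalid
Class 2: x in [0,44] but odd — wrong type invalid
Class 3: x in [0,44] and even — valid
Class 4: x > 44 — out-of-range invalid
Total equivalence classes: 4

4 equivalence classes


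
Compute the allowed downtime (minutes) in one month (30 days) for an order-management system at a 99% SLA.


Formula: allowed downtime = period * (100 - SLA) / 100
Period (month (30 days)) = 43200 minutes
Unavailability fraction = (100 - 99.0) / 100
Allowed downtime = 43200 * (100 - 99.0) / 100
Allowed downtime = 432.0 minutes

432.0 minutes


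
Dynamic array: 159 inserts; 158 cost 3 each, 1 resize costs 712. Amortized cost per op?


Formula: Amortized cost = Total cost / Operations
Total cost = (158 * 3) + (1 * 712)
Total cost = 474 + 712 = 1186
Amortized = 1186 / 159 = 7.4591

7.4591


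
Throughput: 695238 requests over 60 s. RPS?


Formula: throughput = requests / seconds
throughput = 695238 / 60
throughput = 11587.3 requests/second

11587.3 requests/second


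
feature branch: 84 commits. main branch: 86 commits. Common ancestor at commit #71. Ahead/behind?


Common ancestor: commit #71
feature commits after divergence: 84 - 71 = 13
main commits after divergence: 86 - 71 = 15
feature is 13 commits ahead of main
main is 15 commits ahead of feature

feature ahead: 13, main ahead: 15


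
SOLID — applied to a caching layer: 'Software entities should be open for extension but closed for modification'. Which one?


This describes the Open/Closed Principle (OCP)

Open/Closed Principle (OCP)


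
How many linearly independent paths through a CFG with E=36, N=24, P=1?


Formula: V(G) = E - N + 2P
V(G) = 36 - 24 + 2*1
V(G) = 12 + 2
V(G) = 14

14


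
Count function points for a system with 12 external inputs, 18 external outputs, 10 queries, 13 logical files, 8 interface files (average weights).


UFP = EI*4 + EO*5 + EQ*4 + ILF*10 + EIF*7
UFP = 12*4 + 18*5 + 10*4 + 13*10 + 8*7
UFP = 48 + 90 + 40 + 130 + 56
UFP = 364

364


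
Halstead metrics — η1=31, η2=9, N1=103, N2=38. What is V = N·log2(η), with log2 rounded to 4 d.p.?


Formula: V = N * log2(η), where N = N1 + N2 and η = η1 + η2
η = 31 + 9 = 40
N = 103 + 38 = 141
log2(40) ≈ 5.3219
V = 141 * 5.3219 = 750.39

750.39


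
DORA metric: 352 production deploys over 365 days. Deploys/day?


Formula: deployments per day = releases / days
= 352 / 365
= 0.964 deploys/day
(equivalently, 6.75 deploys/week)

0.964 deploys/day


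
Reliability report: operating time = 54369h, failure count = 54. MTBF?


Formula: MTBF = Total operating time / Number of failures
MTBF = 54369 / 54
MTBF = 1006.83 hours

1006.83 hours


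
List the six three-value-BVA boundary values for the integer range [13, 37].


Range: [13, 37]
Boundaries: just below min, min, min+1, max-1, max, just above max
Values: [12, 13, 14, 36, 37, 38]

[12, 13, 14, 36, 37, 38]


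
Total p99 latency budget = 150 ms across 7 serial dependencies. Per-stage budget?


Formula: per_stage = total_budget / stages
per_stage = 150 / 7
per_stage = 21.43 ms

21.43 ms


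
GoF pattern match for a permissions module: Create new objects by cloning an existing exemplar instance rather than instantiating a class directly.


This matches the Prototype pattern

Prototype


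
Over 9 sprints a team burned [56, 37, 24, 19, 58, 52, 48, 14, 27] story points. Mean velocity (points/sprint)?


Formula: Avg velocity = Total points / Number of sprints
Points: [56, 37, 24, 19, 58, 52, 48, 14, 27]
Sum = 56 + 37 + 24 + 19 + 58 + 52 + 48 + 14 + 27 = 335
Avg velocity = 335 / 9 = 37.22 points/sprint

37.22 points/sprint


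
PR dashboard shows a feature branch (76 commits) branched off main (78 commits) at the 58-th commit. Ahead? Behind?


Common ancestor: commit #58
feature commits after divergence: 76 - 58 = 18
main commits after divergence: 78 - 58 = 20
feature is 18 commits ahead of main
main is 20 commits ahead of feature

feature ahead: 18, main ahead: 20


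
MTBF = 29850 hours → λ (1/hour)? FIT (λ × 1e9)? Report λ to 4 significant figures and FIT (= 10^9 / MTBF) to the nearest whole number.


Formula: λ = 1 / MTBF; FIT = λ × 1e9 = 1e9 / MTBF
λ = 1 / 29850 ≈ 3.350e-05 failures/hour
FIT = 1e9 / 29850 ≈ 33501 failures per 1e9 hours (nearest whole number)

λ = 3.350e-05 /h, FIT = 33501


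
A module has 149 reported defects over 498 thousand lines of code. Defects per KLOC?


Defect density = defects / KLOC
Defect density = 149 / 498
Defect density = 0.299 defects/KLOC

0.299 defects/KLOC


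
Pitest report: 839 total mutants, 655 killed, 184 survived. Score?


Mutation score = killed / total * 100
Mutation score = 655 / 839 * 100
Mutation score = 78.07%

78.07%


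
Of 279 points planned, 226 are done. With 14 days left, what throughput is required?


Formula: Required rate = Remaining points / Days left
Remaining = 279 - 226 = 53 points
Required rate = 53 / 14 = 3.79 points/day

3.79 points/day


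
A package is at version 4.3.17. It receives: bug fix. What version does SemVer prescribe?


Current: 4.3.17
Change category: 'bug fix' → patch bump
SemVer rule: patch bump → increment PATCH (MAJOR and MINOR unchanged)
New: 4.3.18

4.3.18


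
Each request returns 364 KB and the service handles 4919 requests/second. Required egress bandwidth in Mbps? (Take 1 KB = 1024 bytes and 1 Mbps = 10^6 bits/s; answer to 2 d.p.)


Formula: Mbps = payload_bytes * RPS * 8 / 1e6
Payload per request = 364 KB = 364 * 1024 = 372736 bytes
Total bytes/sec = 372736 * 4919 = 1833488384
Total bits/sec = 1833488384 * 8 = 14667907072
Mbps = 14667907072 / 1e6 = 14667.91

14667.91 Mbps


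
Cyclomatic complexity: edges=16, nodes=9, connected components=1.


Formula: V(G) = E - N + 2P
V(G) = 16 - 9 + 2*1
V(G) = 7 + 2
V(G) = 9

9


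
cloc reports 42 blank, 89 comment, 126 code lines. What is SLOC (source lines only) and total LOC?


Total LOC = blank + comment + code
Total LOC = 42 + 89 + 126 = 257
SLOC (source only) = code = 126

Total LOC: 257, SLOC: 126


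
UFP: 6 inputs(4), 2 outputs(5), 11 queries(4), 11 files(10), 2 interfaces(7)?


UFP = EI*4 + EO*5 + EQ*4 + ILF*10 + EIF*7
UFP = 6*4 + 2*5 + 11*4 + 11*10 + 2*7
UFP = 24 + 10 + 44 + 110 + 14
UFP = 202

202


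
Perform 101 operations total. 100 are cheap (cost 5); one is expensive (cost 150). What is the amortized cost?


Formula: Amortized cost = Total cost / Operations
Total cost = (100 * 5) + (1 * 150)
Total cost = 500 + 150 = 650
Amortized = 650 / 101 = 6.4356

6.4356


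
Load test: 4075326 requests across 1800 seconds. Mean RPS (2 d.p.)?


Formula: throughput = requests / seconds
throughput = 4075326 / 1800
throughput = 2264.07 requests/second

2264.07 requests/second


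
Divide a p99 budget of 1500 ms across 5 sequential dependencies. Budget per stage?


Formula: per_stage = total_budget / stages
per_stage = 1500 / 5
per_stage = 300.0 ms

300.0 ms


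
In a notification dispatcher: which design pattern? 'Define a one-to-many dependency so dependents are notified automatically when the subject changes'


This matches the Observer pattern

Observer


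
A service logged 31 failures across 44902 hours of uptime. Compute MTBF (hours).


Formula: MTBF = Total operating time / Number of failures
MTBF = 44902 / 31
MTBF = 1448.45 hours

1448.45 hours


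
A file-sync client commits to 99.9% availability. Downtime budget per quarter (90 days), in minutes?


Formula: allowed downtime = period * (100 - SLA) / 100
Period (quarter (90 days)) = 129600 minutes
Unavailability fraction = (100 - 99.9) / 100
Allowed downtime = 129600 * (100 - 99.9) / 100
Allowed downtime = 129.6 minutes

129.6 minutes


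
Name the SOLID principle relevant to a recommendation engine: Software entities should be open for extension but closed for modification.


This describes the Open/Closed Principle (OCP)

Open/Closed Principle (OCP)


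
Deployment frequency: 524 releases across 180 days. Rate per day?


Formula: deployments per day = releases / days
= 524 / 180
= 2.911 deploys/day
(equivalently, 20.38 deploys/week)

2.911 deploys/day


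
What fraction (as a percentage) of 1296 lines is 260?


Coverage = covered / total * 100
Coverage = 260 / 1296 * 100
Coverage = 20.06%

20.06%


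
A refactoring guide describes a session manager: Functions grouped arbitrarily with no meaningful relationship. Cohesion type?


Reasoning: Worst: random grouping
Type: Coincidental cohesion

Coincidental cohesion


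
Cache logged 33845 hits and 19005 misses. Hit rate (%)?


Formula: hit rate = hits / (hits + misses) * 100
hit rate = 33845 / (33845 + 19005) * 100
hit rate = 33845 / 52850 * 100
hit rate = 64.04%

64.04%


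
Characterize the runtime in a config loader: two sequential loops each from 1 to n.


Reasoning: sequential dominates: O(n) + O(n) = O(n)
Complexity: O(n)

O(n)


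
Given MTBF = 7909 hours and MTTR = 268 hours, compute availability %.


Availability = MTBF / (MTBF + MTTR)
Availability = 7909 / (7909 + 268)
Availability = 7909 / 8177
Availability = 96.7225%

96.7225%


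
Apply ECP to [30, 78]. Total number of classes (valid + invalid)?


Valid range: [30, 78]
Class 1: x < 30 — invalid
Class 2: 30 ≤ x ≤ 78 — valid
Class 3: x > 78 — invalid
Total equivalence classes: 3

3 equivalence classes


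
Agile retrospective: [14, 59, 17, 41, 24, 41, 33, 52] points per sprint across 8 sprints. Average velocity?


Formula: Avg velocity = Total points / Number of sprints
Points: [14, 59, 17, 41, 24, 41, 33, 52]
Sum = 14 + 59 + 17 + 41 + 24 + 41 + 33 + 52 = 281
Avg velocity = 281 / 8 = 35.13 points/sprint

35.13 points/sprint


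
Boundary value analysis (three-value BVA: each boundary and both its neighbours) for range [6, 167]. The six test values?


Range: [6, 167]
Boundaries: just below min, min, min+1, max-1, max, just above max
Values: [5, 6, 7, 166, 167, 168]

[5, 6, 7, 166, 167, 168]


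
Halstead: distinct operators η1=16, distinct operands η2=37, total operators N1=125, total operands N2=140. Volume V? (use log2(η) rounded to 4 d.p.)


Formula: V = N * log2(η), where N = N1 + N2 and η = η1 + η2
η = 16 + 37 = 53
N = 125 + 140 = 265
log2(53) ≈ 5.7279
V = 265 * 5.7279 = 1517.89

1517.89


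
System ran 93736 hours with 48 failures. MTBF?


Formula: MTBF = Total operating time / Number of failures
MTBF = 93736 / 48
MTBF = 1952.83 hours

1952.83 hours


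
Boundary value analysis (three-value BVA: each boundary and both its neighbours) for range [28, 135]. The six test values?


Range: [28, 135]
Boundaries: just below min, min, min+1, max-1, max, just above max
Values: [27, 28, 29, 134, 135, 136]

[27, 28, 29, 134, 135, 136]


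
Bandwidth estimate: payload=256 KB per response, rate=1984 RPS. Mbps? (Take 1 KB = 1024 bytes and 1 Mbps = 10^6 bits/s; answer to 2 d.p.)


Formula: Mbps = payload_bytes * RPS * 8 / 1e6
Payload per request = 256 KB = 256 * 1024 = 262144 bytes
Total bytes/sec = 262144 * 1984 = 520093696
Total bits/sec = 520093696 * 8 = 4160749568
Mbps = 4160749568 / 1e6 = 4160.75

4160.75 Mbps


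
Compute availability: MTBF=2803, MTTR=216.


Availability = MTBF / (MTBF + MTTR)
Availability = 2803 / (2803 + 216)
Availability = 2803 / 3019
Availability = 92.8453%

92.8453%


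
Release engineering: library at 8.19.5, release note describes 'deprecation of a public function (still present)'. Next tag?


Current: 8.19.5
Change category: 'deprecation of a public function (still present)' → minor bump
SemVer rule: minor bump → increment MINOR, reset PATCH to 0 (MAJOR unchanged)
New: 8.20.0

8.20.0


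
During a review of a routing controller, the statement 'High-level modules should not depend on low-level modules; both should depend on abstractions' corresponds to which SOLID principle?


This describes the Dependency Inversion Principle (DIP)

Dependency Inversion Principle (DIP)


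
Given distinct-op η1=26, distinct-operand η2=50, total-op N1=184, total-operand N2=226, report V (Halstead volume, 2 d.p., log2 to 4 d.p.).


Formula: V = N * log2(η), where N = N1 + N2 and η = η1 + η2
η = 26 + 50 = 76
N = 184 + 226 = 410
log2(76) ≈ 6.2479
V = 410 * 6.2479 = 2561.64

2561.64


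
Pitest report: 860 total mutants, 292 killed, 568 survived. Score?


Mutation score = killed / total * 100
Mutation score = 292 / 860 * 100
Mutation score = 33.95%

33.95%


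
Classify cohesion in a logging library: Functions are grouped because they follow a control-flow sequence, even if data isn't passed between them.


Reasoning: Grouped by order of execution within a routine, not by data flow
Type: Procedural cohesion

Procedural cohesion


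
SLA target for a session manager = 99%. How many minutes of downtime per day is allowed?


Formula: allowed downtime = period * (100 - SLA) / 100
Period (day) = 1440 minutes
Unavailability fraction = (100 - 99.0) / 100
Allowed downtime = 1440 * (100 - 99.0) / 100
Allowed downtime = 14.4 minutes

14.4 minutes


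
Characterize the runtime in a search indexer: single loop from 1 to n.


Reasoning: one pass through n items
Complexity: O(n)

O(n)


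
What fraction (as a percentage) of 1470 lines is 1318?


Coverage = covered / total * 100
Coverage = 1318 / 1470 * 100
Coverage = 89.66%

89.66%


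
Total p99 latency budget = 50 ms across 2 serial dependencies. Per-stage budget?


Formula: per_stage = total_budget / stages
per_stage = 50 / 2
per_stage = 25.0 ms

25.0 ms


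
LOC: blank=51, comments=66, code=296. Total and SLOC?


Total LOC = blank + comment + code
Total LOC = 51 + 66 + 296 = 413
SLOC (source only) = code = 296

Total LOC: 413, SLOC: 296


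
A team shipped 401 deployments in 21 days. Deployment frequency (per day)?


Formula: deployments per day = releases / days
= 401 / 21
= 19.095 deploys/day
(equivalently, 133.67 deploys/week)

19.095 deploys/day


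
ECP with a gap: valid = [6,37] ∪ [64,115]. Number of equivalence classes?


Valid ranges: [6,37] and [64,115]
Class 1: x < 6 — invalid
Class 2: 6 ≤ x ≤ 37 — valid
Class 3: 37 < x < 64 — invalid (gap between ranges)
Class 4: 64 ≤ x ≤ 115 — valid
Class 5: x > 115 — invalid
Total equivalence classes: 5

5 equivalence classes


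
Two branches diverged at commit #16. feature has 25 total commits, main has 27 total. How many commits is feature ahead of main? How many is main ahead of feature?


Common ancestor: commit #16
feature commits after divergence: 25 - 16 = 9
main commits after divergence: 27 - 16 = 11
feature is 9 commits ahead of main
main is 11 commits ahead of feature

feature ahead: 9, main ahead: 11


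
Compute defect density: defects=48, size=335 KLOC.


Defect density = defects / KLOC
Defect density = 48 / 335
Defect density = 0.143 defects/KLOC

0.143 defects/KLOC


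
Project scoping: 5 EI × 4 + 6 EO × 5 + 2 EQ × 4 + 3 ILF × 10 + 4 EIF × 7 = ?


UFP = EI*4 + EO*5 + EQ*4 + ILF*10 + EIF*7
UFP = 5*4 + 6*5 + 2*4 + 3*10 + 4*7
UFP = 20 + 30 + 8 + 30 + 28
UFP = 116

116


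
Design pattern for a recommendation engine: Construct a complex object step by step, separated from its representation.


This matches the Builder pattern

Builder


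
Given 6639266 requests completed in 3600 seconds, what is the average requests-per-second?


Formula: throughput = requests / seconds
throughput = 6639266 / 3600
throughput = 1844.24 requests/second

1844.24 requests/second


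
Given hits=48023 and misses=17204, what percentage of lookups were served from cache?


Formula: hit rate = hits / (hits + misses) * 100
hit rate = 48023 / (48023 + 17204) * 100
hit rate = 48023 / 65227 * 100
hit rate = 73.62%

73.62%


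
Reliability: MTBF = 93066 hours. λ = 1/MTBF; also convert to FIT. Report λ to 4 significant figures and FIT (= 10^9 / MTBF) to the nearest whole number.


Formula: λ = 1 / MTBF; FIT = λ × 1e9 = 1e9 / MTBF
λ = 1 / 93066 ≈ 1.075e-05 failures/hour
FIT = 1e9 / 93066 ≈ 10745 failures per 1e9 hours (nearest whole number)

λ = 1.075e-05 /h, FIT = 10745


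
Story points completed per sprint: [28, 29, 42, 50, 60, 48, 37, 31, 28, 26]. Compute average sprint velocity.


Formula: Avg velocity = Total points / Number of sprints
Points: [28, 29, 42, 50, 60, 48, 37, 31, 28, 26]
Sum = 28 + 29 + 42 + 50 + 60 + 48 + 37 + 31 + 28 + 26 = 379
Avg velocity = 379 / 10 = 37.9 points/sprint

37.9 points/sprint


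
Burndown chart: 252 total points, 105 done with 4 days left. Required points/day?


Formula: Required rate = Remaining points / Days left
Remaining = 252 - 105 = 147 points
Required rate = 147 / 4 = 36.75 points/day

36.75 points/day


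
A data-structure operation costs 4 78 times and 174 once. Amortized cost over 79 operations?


Formula: Amortized cost = Total cost / Operations
Total cost = (78 * 4) + (1 * 174)
Total cost = 312 + 174 = 486
Amortized = 486 / 79 = 6.1519

6.1519


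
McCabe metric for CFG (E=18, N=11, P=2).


Formula: V(G) = E - N + 2P
V(G) = 18 - 11 + 2*2
V(G) = 7 + 4
V(G) = 11

11


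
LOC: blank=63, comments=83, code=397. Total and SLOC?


Total LOC = blank + comment + code
Total LOC = 63 + 83 + 397 = 543
SLOC (source only) = code = 397

Total LOC: 543, SLOC: 397


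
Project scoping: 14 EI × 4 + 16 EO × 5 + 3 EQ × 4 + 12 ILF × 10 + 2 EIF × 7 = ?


UFP = EI*4 + EO*5 + EQ*4 + ILF*10 + EIF*7
UFP = 14*4 + 16*5 + 3*4 + 12*10 + 2*7
UFP = 56 + 80 + 12 + 120 + 14
UFP = 282

282


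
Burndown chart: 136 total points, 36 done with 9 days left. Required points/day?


Formula: Required rate = Remaining points / Days left
Remaining = 136 - 36 = 100 points
Required rate = 100 / 9 = 11.11 points/day

11.11 points/day


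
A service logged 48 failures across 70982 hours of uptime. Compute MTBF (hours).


Formula: MTBF = Total operating time / Number of failures
MTBF = 70982 / 48
MTBF = 1478.79 hours

1478.79 hours


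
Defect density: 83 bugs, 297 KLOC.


Defect density = defects / KLOC
Defect density = 83 / 297
Defect density = 0.279 defects/KLOC

0.279 defects/KLOC


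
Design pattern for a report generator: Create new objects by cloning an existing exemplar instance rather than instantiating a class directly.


This matches the Prototype pattern

Prototype


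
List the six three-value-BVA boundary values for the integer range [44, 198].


Range: [44, 198]
Boundaries: just below min, min, min+1, max-1, max, just above max
Values: [43, 44, 45, 197, 198, 199]

[43, 44, 45, 197, 198, 199]


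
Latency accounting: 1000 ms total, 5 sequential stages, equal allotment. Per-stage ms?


Formula: per_stage = total_budget / stages
per_stage = 1000 / 5
per_stage = 200.0 ms

200.0 ms


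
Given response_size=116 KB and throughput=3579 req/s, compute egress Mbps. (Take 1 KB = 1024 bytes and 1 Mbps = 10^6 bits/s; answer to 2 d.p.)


Formula: Mbps = payload_bytes * RPS * 8 / 1e6
Payload per request = 116 KB = 116 * 1024 = 118784 bytes
Total bytes/sec = 118784 * 3579 = 425127936
Total bits/sec = 425127936 * 8 = 3401023488
Mbps = 3401023488 / 1e6 = 3401.02

3401.02 Mbps


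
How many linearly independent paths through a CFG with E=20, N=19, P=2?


Formula: V(G) = E - N + 2P
V(G) = 20 - 19 + 2*2
V(G) = 1 + 4
V(G) = 5

5


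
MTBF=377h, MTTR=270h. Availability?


Availability = MTBF / (MTBF + MTTR)
Availability = 377 / (377 + 270)
Availability = 377 / 647
Availability = 58.2689%

58.2689%


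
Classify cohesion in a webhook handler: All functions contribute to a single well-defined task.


Reasoning: Best: single purpose
Type: Functional cohesion

Functional cohesion


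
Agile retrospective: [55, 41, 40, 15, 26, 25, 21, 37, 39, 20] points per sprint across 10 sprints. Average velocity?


Formula: Avg velocity = Total points / Number of sprints
Points: [55, 41, 40, 15, 26, 25, 21, 37, 39, 20]
Sum = 55 + 41 + 40 + 15 + 26 + 25 + 21 + 37 + 39 + 20 = 319
Avg velocity = 319 / 10 = 31.9 points/sprint

31.9 points/sprint


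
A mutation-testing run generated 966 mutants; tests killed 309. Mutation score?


Mutation score = killed / total * 100
Mutation score = 309 / 966 * 100
Mutation score = 31.99%

31.99%


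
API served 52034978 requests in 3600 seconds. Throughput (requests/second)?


Formula: throughput = requests / seconds
throughput = 52034978 / 3600
throughput = 14454.16 requests/second

14454.16 requests/second


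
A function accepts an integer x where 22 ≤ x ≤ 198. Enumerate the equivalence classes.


Valid range: [22, 198]
Class 1: x < 22 — invalid
Class 2: 22 ≤ x ≤ 198 — valid
Class 3: x > 198 — invalid
Total equivalence classes: 3

3 equivalence classes


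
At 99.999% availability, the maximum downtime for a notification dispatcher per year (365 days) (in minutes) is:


Formula: allowed downtime = period * (100 - SLA) / 100
Period (year (365 days)) = 525600 minutes
Unavailability fraction = (100 - 99.999) / 100
Allowed downtime = 525600 * (100 - 99.999) / 100
Allowed downtime = 5.256 minutes

5.256 minutes


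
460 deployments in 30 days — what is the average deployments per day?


Formula: deployments per day = releases / days
= 460 / 30
= 15.333 deploys/day
(equivalently, 107.33 deploys/week)

15.333 deploys/day


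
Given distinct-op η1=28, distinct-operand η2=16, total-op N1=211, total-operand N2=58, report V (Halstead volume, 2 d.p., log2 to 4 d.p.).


Formula: V = N * log2(η), where N = N1 + N2 and η = η1 + η2
η = 28 + 16 = 44
N = 211 + 58 = 269
log2(44) ≈ 5.4594
V = 269 * 5.4594 = 1468.58

1468.58


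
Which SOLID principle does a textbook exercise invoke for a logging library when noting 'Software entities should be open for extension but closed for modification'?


This describes the Open/Closed Principle (OCP)

Open/Closed Principle (OCP)


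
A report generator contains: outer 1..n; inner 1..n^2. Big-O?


Reasoning: n times n^2
Complexity: O(n^3)

O(n^3)


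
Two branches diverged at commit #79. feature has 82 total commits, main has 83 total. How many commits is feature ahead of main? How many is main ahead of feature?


Common ancestor: commit #79
feature commits after divergence: 82 - 79 = 3
main commits after divergence: 83 - 79 = 4
feature is 3 commits ahead of main
main is 4 commits ahead of feature

feature ahead: 3, main ahead: 4


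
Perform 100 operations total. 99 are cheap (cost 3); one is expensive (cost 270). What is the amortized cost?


Formula: Amortized cost = Total cost / Operations
Total cost = (99 * 3) + (1 * 270)
Total cost = 297 + 270 = 567
Amortized = 567 / 100 = 5.67

5.67


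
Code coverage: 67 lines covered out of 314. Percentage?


Coverage = covered / total * 100
Coverage = 67 / 314 * 100
Coverage = 21.34%

21.34%


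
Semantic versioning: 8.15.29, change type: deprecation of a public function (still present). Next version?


Current: 8.15.29
Change category: 'deprecation of a public function (still present)' → minor bump
SemVer rule: minor bump → increment MINOR, reset PATCH to 0 (MAJOR unchanged)
New: 8.16.0

8.16.0


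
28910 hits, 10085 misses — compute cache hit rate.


Formula: hit rate = hits / (hits + misses) * 100
hit rate = 28910 / (28910 + 10085) * 100
hit rate = 28910 / 38995 * 100
hit rate = 74.14%

74.14%
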